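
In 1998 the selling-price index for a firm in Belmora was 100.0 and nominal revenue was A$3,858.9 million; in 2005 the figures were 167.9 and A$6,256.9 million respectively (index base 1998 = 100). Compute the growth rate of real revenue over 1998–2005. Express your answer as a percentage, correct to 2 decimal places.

-3.43%

Real revenue 1998 = 3858.9 / 1.000 = 3858.90.
Real revenue 2005 = 6256.9 / 1.679 = 3726.56.
Real growth = 3726.56 / 3858.90 − 1 = -0.0343.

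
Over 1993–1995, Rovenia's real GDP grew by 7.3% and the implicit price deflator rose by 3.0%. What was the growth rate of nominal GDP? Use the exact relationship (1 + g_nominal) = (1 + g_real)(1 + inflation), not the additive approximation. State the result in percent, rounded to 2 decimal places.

(1 + g_nom) = (1 + g_real)(1 + π) = 1.0730 × 1.0300 = 1.10519.

10.52%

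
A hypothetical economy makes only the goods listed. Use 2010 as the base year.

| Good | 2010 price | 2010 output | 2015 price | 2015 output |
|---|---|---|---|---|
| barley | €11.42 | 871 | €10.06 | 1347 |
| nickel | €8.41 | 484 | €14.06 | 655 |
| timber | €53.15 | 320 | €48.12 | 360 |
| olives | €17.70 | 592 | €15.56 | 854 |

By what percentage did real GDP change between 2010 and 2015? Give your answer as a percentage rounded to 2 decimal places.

32.86%

Real GDP 2010 = Nominal GDP 2010 = 11.42·871 + 8.41·484 + 53.15·320 + 17.70·592 = 41503.66.
Real GDP 2015 (at 2010 prices) = 11.42·1347 + 8.41·655 + 53.15·360 + 17.70·854 = 55141.09.
Real growth = 55141.09/41503.66 − 1 = 0.3286.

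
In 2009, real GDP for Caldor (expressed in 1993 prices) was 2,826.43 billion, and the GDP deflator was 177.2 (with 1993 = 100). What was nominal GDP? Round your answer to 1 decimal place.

Nominal GDP = Real × (GDP deflator/100) = 2826.43 × 1.772 = 5008.43.

5,008.4 billion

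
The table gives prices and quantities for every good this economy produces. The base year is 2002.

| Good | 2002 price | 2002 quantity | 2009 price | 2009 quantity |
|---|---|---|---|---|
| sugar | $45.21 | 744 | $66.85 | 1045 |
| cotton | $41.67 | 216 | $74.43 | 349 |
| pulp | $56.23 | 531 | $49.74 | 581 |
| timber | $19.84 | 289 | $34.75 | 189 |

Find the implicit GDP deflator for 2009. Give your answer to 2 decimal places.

Nominal GDP 2009 = 66.85·1045 + 74.43·349 + 49.74·581 + 34.75·189 = 131301.01.
Real GDP 2009 (at 2002 prices) = 45.21·1045 + 41.67·349 + 56.23·581 + 19.84·189 = 98206.67.
Deflator = Nominal/Real × 100 = 131301.01/98206.67 × 100 = 133.699.

133.70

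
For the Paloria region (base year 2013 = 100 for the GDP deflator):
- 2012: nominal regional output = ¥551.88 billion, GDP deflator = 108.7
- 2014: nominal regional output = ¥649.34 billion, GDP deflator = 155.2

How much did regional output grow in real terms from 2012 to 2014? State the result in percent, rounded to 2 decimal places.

Deflate each year: 2012 → 551.88/1.087 = 507.71; 2014 → 649.34/1.552 = 418.39.
So real regional output changed by 418.39/507.71 − 1 = -0.1759, i.e. -17.59%.

-17.59%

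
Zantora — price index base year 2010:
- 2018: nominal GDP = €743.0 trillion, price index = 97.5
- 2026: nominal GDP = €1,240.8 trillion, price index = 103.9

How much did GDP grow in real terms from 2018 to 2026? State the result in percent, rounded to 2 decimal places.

Real GDP 2018 = 743.0 / 0.975 = 762.05.
Real GDP 2026 = 1240.8 / 1.039 = 1194.23.
Real growth = 1194.23 / 762.05 − 1 = 0.5671.

56.71%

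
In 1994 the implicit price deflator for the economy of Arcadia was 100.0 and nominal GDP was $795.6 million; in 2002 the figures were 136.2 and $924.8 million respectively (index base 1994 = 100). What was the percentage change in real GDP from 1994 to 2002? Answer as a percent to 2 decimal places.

-14.66%

Deflate each year: 1994 → 795.6/1.000 = 795.60; 2002 → 924.8/1.362 = 679.00.
So real GDP changed by 679.00/795.60 − 1 = -0.1466, i.e. -14.66%.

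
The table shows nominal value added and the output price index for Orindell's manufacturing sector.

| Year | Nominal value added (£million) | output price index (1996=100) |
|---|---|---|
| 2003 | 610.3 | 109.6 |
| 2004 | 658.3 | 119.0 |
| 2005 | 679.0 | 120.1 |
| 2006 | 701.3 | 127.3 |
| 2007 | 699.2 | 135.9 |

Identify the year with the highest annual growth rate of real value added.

2004: real = 658.3/1.190 = 553.19; growth vs 2003 (556.84) = -0.66%.
2005: real = 679.0/1.201 = 565.36; growth vs 2004 (553.19) = 2.20%.
2006: real = 701.3/1.273 = 550.90; growth vs 2005 (565.36) = -2.56%.
2007: real = 699.2/1.359 = 514.50; growth vs 2006 (550.90) = -6.61%.

2005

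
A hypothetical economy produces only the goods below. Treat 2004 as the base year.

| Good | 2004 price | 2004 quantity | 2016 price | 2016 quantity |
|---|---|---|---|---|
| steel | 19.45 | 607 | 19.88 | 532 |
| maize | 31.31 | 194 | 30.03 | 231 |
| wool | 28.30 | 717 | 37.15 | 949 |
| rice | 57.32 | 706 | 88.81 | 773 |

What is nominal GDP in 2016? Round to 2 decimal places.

Nominal GDP 2016 = Σ (p_2016 × q_2016) = 19.88·532 + 30.03·231 + 37.15·949 + 88.81·773 = 121418.57.

121418.57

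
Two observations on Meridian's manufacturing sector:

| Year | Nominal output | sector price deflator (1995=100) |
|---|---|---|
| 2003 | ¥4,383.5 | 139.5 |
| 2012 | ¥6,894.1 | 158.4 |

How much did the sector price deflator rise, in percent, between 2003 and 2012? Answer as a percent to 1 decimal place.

13.5%

Price-level change = 158.4 / 139.5 − 1 = 0.1355.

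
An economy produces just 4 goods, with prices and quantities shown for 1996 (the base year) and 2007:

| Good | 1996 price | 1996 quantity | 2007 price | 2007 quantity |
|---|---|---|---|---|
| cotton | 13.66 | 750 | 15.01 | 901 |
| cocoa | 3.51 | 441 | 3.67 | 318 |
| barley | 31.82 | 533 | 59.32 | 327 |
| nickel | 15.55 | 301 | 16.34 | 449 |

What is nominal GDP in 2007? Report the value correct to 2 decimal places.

Nominal GDP 2007 = Σ (p_2007 × q_2007) = 15.01·901 + 3.67·318 + 59.32·327 + 16.34·449 = 41425.37.

41425.37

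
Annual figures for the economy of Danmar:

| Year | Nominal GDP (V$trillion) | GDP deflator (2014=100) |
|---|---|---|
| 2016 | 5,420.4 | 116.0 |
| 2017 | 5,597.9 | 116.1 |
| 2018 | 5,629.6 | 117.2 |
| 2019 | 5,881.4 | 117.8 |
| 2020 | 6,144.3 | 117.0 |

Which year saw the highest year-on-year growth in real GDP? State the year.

2020

2017: real = 5597.9/1.161 = 4821.62; growth vs 2016 (4672.76) = 3.19%.
2018: real = 5629.6/1.172 = 4803.41; growth vs 2017 (4821.62) = -0.38%.
2019: real = 5881.4/1.178 = 4992.70; growth vs 2018 (4803.41) = 3.94%.
2020: real = 6144.3/1.170 = 5251.54; growth vs 2019 (4992.70) = 5.18%.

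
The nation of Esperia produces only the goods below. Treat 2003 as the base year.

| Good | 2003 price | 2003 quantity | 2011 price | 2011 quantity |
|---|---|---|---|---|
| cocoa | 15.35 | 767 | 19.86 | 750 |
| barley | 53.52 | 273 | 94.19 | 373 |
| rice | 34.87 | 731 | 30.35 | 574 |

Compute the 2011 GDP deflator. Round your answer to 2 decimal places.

130.99

Nominal GDP 2011 = 19.86·750 + 94.19·373 + 30.35·574 = 67448.77.
Real GDP 2011 (at 2003 prices) = 15.35·750 + 53.52·373 + 34.87·574 = 51490.84.
Deflator = Nominal/Real × 100 = 67448.77/51490.84 × 100 = 130.992.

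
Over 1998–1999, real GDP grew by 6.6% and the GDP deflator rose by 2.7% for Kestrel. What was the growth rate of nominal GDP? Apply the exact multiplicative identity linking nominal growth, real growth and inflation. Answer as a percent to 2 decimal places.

9.48%

(1 + g_nom) = (1 + g_real)(1 + π) = 1.0660 × 1.0270 = 1.09478.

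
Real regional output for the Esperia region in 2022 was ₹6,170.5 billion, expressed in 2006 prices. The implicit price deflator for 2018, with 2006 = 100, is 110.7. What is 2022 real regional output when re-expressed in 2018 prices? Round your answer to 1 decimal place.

Real regional output in 2018 prices = Real regional output in 2006 prices × (P_2018/P_2006) = 6170.5 × 1.107 = 6830.74.

₹6,830.7 billion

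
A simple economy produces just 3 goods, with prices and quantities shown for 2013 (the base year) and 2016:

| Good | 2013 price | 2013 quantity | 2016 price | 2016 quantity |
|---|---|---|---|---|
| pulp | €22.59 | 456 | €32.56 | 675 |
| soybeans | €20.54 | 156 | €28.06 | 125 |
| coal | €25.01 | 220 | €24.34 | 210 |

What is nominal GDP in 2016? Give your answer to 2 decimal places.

Nominal GDP 2016 = Σ (p_2016 × q_2016) = 32.56·675 + 28.06·125 + 24.34·210 = 30596.90.

€30596.90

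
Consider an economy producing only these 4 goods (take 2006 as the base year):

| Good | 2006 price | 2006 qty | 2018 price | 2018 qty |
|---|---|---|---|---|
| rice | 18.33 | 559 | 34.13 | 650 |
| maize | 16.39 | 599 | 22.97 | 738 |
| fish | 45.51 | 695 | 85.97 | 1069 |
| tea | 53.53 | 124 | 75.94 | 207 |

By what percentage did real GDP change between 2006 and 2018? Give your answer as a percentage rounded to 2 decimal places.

Real GDP 2006 = Nominal GDP 2006 = 18.33·559 + 16.39·599 + 45.51·695 + 53.53·124 = 58331.25.
Real GDP 2018 (at 2006 prices) = 18.33·650 + 16.39·738 + 45.51·1069 + 53.53·207 = 83741.22.
Real growth = 83741.22/58331.25 − 1 = 0.4356.

43.56%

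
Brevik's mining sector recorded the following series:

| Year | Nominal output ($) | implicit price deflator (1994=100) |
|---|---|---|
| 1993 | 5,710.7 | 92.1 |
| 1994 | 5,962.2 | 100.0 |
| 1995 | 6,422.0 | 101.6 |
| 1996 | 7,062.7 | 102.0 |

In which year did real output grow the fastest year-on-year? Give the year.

1996

1994: real = 5962.2/1.000 = 5962.20; growth vs 1993 (6200.54) = -3.84%.
1995: real = 6422.0/1.016 = 6320.87; growth vs 1994 (5962.20) = 6.02%.
1996: real = 7062.7/1.020 = 6924.22; growth vs 1995 (6320.87) = 9.55%.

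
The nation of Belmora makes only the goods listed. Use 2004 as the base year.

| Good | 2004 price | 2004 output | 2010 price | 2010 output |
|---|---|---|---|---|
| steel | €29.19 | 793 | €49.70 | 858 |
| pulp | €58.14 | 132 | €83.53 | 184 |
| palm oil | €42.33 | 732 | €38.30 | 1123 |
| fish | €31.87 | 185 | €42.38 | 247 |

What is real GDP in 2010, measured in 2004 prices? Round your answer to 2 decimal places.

Real GDP 2010 = Σ (p_2004 × q_2010) = 29.19·858 + 58.14·184 + 42.33·1123 + 31.87·247 = 91151.26.

€91151.26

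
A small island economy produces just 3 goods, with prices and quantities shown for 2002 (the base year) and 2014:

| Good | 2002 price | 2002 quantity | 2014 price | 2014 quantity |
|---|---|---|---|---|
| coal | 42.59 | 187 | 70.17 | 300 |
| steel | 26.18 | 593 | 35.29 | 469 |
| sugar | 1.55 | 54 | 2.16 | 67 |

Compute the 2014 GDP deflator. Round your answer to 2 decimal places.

150.03

Nominal GDP 2014 = 70.17·300 + 35.29·469 + 2.16·67 = 37746.73.
Real GDP 2014 (at 2002 prices) = 42.59·300 + 26.18·469 + 1.55·67 = 25159.27.
Deflator = Nominal/Real × 100 = 37746.73/25159.27 × 100 = 150.031.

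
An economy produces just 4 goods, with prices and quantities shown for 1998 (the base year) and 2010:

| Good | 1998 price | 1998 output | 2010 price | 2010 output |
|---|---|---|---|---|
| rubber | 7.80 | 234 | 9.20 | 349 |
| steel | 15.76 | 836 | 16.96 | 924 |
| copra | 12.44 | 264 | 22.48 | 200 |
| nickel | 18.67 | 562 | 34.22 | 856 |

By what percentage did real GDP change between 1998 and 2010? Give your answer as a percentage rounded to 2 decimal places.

Real GDP 1998 = Nominal GDP 1998 = 7.80·234 + 15.76·836 + 12.44·264 + 18.67·562 = 28777.26.
Real GDP 2010 (at 1998 prices) = 7.80·349 + 15.76·924 + 12.44·200 + 18.67·856 = 35753.96.
Real growth = 35753.96/28777.26 − 1 = 0.2424.

24.24%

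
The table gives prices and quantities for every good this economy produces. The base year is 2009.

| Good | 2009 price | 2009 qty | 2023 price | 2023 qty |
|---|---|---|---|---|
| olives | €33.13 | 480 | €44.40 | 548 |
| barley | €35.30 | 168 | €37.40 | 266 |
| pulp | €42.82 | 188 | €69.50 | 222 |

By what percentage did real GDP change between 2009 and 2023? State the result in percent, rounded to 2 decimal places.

Real GDP 2009 = Nominal GDP 2009 = 33.13·480 + 35.30·168 + 42.82·188 = 29882.96.
Real GDP 2023 (at 2009 prices) = 33.13·548 + 35.30·266 + 42.82·222 = 37051.08.
Real growth = 37051.08/29882.96 − 1 = 0.2399.

23.99%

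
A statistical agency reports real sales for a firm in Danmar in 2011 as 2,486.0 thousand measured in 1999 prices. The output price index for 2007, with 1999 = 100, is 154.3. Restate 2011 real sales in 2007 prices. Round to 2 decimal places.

3,835.90 thousand

Real sales in 2007 prices = Real sales in 1999 prices × (P_2007/P_1999) = 2486.0 × 1.543 = 3835.90.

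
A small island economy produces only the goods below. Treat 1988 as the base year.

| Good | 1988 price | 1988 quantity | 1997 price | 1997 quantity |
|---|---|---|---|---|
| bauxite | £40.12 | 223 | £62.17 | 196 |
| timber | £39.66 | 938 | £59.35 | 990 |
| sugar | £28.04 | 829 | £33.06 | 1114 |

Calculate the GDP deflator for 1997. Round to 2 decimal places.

137.53

Nominal GDP 1997 = 62.17·196 + 59.35·990 + 33.06·1114 = 107770.66.
Real GDP 1997 (at 1988 prices) = 40.12·196 + 39.66·990 + 28.04·1114 = 78363.48.
Deflator = Nominal/Real × 100 = 107770.66/78363.48 × 100 = 137.527.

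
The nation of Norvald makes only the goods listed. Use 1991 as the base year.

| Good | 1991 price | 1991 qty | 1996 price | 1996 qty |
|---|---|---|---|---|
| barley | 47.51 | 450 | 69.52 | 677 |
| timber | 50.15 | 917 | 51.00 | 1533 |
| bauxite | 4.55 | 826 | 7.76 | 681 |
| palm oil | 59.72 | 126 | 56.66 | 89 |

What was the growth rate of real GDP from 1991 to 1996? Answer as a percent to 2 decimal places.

Real GDP 1991 = Nominal GDP 1991 = 47.51·450 + 50.15·917 + 4.55·826 + 59.72·126 = 78650.07.
Real GDP 1996 (at 1991 prices) = 47.51·677 + 50.15·1533 + 4.55·681 + 59.72·89 = 117457.85.
Real growth = 117457.85/78650.07 − 1 = 0.4934.

49.34%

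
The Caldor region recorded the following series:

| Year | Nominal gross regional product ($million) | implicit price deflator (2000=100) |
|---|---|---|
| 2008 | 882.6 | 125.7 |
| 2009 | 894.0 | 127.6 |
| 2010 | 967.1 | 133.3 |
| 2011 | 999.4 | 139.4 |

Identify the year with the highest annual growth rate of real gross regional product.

2010

2009: real = 894.0/1.276 = 700.63; growth vs 2008 (702.15) = -0.22%.
2010: real = 967.1/1.333 = 725.51; growth vs 2009 (700.63) = 3.55%.
2011: real = 999.4/1.394 = 716.93; growth vs 2010 (725.51) = -1.18%.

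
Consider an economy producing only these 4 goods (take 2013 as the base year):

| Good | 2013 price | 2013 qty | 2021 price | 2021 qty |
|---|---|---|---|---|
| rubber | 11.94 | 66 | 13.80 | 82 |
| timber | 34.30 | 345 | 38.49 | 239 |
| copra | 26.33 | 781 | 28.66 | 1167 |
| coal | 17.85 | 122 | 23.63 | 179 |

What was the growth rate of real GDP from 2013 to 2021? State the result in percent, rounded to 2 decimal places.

Real GDP 2013 = Nominal GDP 2013 = 11.94·66 + 34.30·345 + 26.33·781 + 17.85·122 = 35362.97.
Real GDP 2021 (at 2013 prices) = 11.94·82 + 34.30·239 + 26.33·1167 + 17.85·179 = 43099.04.
Real growth = 43099.04/35362.97 − 1 = 0.2188.

21.88%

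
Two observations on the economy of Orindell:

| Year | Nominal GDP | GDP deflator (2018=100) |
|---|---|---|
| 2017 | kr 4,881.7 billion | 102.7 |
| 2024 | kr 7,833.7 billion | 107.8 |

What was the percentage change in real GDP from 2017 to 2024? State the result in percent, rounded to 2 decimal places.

52.88%

Real GDP 2017 = 4881.7 / 1.027 = 4753.36.
Real GDP 2024 = 7833.7 / 1.078 = 7266.88.
Real growth = 7266.88 / 4753.36 − 1 = 0.5288.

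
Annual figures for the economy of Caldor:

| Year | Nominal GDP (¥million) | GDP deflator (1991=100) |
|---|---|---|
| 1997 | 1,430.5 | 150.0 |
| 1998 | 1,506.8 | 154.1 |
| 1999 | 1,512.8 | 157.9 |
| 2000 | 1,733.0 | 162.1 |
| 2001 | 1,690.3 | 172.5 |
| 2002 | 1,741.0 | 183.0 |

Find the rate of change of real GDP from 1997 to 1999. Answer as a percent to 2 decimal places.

Real GDP 1997 = 1430.5/1.500 = 953.67.
Real GDP 1999 = 1512.8/1.579 = 958.07.
Change = 958.07/953.67 − 1 = 0.0046.

0.46%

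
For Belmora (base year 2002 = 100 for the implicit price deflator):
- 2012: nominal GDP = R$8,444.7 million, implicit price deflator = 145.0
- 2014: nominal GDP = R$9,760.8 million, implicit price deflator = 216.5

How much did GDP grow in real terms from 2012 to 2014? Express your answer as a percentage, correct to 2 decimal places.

-22.59%

Real GDP 2012 = 8444.7 / 1.450 = 5823.93.
Real GDP 2014 = 9760.8 / 2.165 = 4508.45.
Real growth = 4508.45 / 5823.93 − 1 = -0.2259.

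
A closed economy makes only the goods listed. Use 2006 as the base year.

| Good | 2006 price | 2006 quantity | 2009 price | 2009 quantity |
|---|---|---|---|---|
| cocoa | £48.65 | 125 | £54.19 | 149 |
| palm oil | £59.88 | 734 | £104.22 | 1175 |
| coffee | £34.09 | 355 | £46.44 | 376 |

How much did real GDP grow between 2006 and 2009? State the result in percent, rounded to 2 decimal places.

Real GDP 2006 = Nominal GDP 2006 = 48.65·125 + 59.88·734 + 34.09·355 = 62135.12.
Real GDP 2009 (at 2006 prices) = 48.65·149 + 59.88·1175 + 34.09·376 = 90425.69.
Real growth = 90425.69/62135.12 − 1 = 0.4553.

45.53%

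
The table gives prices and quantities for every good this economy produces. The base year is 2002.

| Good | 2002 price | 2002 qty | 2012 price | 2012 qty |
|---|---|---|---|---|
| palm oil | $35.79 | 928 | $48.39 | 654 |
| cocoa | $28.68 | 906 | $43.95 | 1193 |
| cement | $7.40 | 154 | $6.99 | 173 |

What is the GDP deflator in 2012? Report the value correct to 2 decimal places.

144.80

Nominal GDP 2012 = 48.39·654 + 43.95·1193 + 6.99·173 = 85288.68.
Real GDP 2012 (at 2002 prices) = 35.79·654 + 28.68·1193 + 7.40·173 = 58902.10.
Deflator = Nominal/Real × 100 = 85288.68/58902.10 × 100 = 144.797.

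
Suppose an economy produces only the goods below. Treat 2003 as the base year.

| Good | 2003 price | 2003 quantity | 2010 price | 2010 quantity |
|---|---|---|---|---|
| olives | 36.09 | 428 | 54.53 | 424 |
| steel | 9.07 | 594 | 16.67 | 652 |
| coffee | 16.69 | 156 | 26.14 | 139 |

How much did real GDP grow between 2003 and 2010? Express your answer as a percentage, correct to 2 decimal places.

0.42%

Real GDP 2003 = Nominal GDP 2003 = 36.09·428 + 9.07·594 + 16.69·156 = 23437.74.
Real GDP 2010 (at 2003 prices) = 36.09·424 + 9.07·652 + 16.69·139 = 23535.71.
Real growth = 23535.71/23437.74 − 1 = 0.0042.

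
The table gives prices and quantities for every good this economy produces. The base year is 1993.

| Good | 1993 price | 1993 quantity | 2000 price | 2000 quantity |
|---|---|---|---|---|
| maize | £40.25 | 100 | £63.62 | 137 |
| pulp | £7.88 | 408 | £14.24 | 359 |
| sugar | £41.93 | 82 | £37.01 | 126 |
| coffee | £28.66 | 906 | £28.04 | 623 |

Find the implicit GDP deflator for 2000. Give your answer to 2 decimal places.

Nominal GDP 2000 = 63.62·137 + 14.24·359 + 37.01·126 + 28.04·623 = 35960.28.
Real GDP 2000 (at 1993 prices) = 40.25·137 + 7.88·359 + 41.93·126 + 28.66·623 = 31481.53.
Deflator = Nominal/Real × 100 = 35960.28/31481.53 × 100 = 114.227.

114.23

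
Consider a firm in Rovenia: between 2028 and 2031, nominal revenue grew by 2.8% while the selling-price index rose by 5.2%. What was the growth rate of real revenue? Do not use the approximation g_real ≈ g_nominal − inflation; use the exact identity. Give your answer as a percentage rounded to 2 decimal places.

(1 + g_nom) = (1 + g_real)(1 + π), so g_real = 1.0280 / 1.0520 − 1 = -0.02281.

-2.28%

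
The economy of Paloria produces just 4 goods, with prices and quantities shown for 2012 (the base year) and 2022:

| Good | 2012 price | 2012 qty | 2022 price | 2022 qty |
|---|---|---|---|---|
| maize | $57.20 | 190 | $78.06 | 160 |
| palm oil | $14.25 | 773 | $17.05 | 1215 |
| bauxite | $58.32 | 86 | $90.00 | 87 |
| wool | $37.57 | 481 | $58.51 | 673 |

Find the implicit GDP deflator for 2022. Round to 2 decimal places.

Nominal GDP 2022 = 78.06·160 + 17.05·1215 + 90.00·87 + 58.51·673 = 80412.58.
Real GDP 2022 (at 2012 prices) = 57.20·160 + 14.25·1215 + 58.32·87 + 37.57·673 = 56824.20.
Deflator = Nominal/Real × 100 = 80412.58/56824.20 × 100 = 141.511.

141.51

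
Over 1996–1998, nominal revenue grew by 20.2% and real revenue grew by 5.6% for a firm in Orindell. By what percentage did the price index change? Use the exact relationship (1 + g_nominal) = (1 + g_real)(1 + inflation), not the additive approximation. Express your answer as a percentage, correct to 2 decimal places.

(1 + g_nom) = (1 + g_real)(1 + π), so π = 1.2020 / 1.0560 − 1 = 0.13826.

13.83%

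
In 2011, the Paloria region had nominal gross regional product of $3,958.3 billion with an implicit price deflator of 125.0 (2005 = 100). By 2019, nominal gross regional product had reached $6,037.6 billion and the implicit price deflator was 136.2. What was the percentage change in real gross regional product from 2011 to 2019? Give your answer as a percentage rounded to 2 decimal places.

Real gross regional product 2011 = 3958.3 / 1.250 = 3166.64.
Real gross regional product 2019 = 6037.6 / 1.362 = 4432.89.
Real growth = 4432.89 / 3166.64 − 1 = 0.3999.

39.99%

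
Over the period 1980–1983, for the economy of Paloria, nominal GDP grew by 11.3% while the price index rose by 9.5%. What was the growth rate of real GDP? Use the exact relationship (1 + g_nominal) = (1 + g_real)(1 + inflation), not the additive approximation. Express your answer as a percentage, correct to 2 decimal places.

(1 + g_nom) = (1 + g_real)(1 + π), so g_real = 1.1130 / 1.0950 − 1 = 0.01644.

1.64%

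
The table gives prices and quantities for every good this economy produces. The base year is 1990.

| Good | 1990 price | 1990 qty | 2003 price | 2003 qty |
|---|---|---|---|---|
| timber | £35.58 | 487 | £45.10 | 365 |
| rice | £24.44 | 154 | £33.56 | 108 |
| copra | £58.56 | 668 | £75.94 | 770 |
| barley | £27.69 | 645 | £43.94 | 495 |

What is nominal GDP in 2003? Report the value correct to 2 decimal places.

£100310.08

Nominal GDP 2003 = Σ (p_2003 × q_2003) = 45.10·365 + 33.56·108 + 75.94·770 + 43.94·495 = 100310.08.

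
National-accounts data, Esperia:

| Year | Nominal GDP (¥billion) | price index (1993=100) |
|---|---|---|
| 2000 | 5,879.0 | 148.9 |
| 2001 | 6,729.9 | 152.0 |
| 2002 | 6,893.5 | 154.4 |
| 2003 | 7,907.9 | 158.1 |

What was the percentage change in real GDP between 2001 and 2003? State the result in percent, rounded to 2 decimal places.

12.97%

Real GDP 2001 = 6729.9/1.520 = 4427.57.
Real GDP 2003 = 7907.9/1.581 = 5001.83.
Change = 5001.83/4427.57 − 1 = 0.1297.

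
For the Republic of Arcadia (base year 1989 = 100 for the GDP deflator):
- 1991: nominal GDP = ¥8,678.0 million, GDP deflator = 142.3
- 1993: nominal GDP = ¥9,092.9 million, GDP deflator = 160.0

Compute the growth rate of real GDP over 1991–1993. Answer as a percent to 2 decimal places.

Deflate each year: 1991 → 8678.0/1.423 = 6098.38; 1993 → 9092.9/1.600 = 5683.06.
So real GDP changed by 5683.06/6098.38 − 1 = -0.0681, i.e. -6.81%.

-6.81%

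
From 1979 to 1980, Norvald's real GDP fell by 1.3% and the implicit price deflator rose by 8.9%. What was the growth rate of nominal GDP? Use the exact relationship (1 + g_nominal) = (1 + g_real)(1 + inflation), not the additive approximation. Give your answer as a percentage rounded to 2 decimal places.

7.48%

(1 + g_nom) = (1 + g_real)(1 + π) = 0.9870 × 1.0890 = 1.07484.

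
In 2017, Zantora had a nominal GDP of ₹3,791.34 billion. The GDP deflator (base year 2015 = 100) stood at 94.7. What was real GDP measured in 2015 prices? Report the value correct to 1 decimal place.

Real GDP = Nominal / (GDP deflator/100) = 3791.34 / 0.947 = 4003.53.

₹4,003.5 billion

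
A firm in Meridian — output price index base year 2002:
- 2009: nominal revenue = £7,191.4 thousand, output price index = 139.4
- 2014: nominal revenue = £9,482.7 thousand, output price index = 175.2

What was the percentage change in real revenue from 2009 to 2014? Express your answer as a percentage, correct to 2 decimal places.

Deflate each year: 2009 → 7191.4/1.394 = 5158.82; 2014 → 9482.7/1.752 = 5412.50.
So real revenue changed by 5412.50/5158.82 − 1 = 0.0492, i.e. 4.92%.

4.92%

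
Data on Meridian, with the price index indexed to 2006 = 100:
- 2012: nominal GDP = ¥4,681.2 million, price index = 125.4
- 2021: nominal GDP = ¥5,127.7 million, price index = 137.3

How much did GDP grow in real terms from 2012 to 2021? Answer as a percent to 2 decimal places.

Real GDP 2012 = 4681.2 / 1.254 = 3733.01.
Real GDP 2021 = 5127.7 / 1.373 = 3734.67.
Real growth = 3734.67 / 3733.01 − 1 = 0.0004.

0.04%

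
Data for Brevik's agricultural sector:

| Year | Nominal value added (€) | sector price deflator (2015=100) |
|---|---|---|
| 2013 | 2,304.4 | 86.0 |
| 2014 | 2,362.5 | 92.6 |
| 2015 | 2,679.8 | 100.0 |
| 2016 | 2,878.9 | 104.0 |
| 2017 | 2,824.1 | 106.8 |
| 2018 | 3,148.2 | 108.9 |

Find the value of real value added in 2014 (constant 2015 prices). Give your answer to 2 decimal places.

€2,551.30

Real value added 2014 = 2362.5 / 0.926 = 2551.30.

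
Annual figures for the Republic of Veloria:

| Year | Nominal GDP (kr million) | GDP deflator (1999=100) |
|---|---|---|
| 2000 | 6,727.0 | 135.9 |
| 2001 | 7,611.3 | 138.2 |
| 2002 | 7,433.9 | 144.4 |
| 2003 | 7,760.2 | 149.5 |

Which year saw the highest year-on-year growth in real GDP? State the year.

2001

2001: real = 7611.3/1.382 = 5507.45; growth vs 2000 (4949.96) = 11.26%.
2002: real = 7433.9/1.444 = 5148.13; growth vs 2001 (5507.45) = -6.52%.
2003: real = 7760.2/1.495 = 5190.77; growth vs 2002 (5148.13) = 0.83%.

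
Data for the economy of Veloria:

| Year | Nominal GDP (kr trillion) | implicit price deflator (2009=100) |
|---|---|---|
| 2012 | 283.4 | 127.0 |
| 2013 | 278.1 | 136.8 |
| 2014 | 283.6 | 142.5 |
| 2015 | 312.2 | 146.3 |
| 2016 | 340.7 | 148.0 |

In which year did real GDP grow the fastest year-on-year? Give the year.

2016

2013: real = 278.1/1.368 = 203.29; growth vs 2012 (223.15) = -8.90%.
2014: real = 283.6/1.425 = 199.02; growth vs 2013 (203.29) = -2.10%.
2015: real = 312.2/1.463 = 213.40; growth vs 2014 (199.02) = 7.23%.
2016: real = 340.7/1.480 = 230.20; growth vs 2015 (213.40) = 7.87%.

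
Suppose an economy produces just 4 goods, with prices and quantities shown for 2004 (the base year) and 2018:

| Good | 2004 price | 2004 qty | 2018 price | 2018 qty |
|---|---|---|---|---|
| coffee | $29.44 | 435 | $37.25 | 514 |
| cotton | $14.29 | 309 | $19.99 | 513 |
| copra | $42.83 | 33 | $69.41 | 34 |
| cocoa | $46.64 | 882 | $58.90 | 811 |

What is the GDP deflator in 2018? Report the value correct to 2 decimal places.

Nominal GDP 2018 = 37.25·514 + 19.99·513 + 69.41·34 + 58.90·811 = 79529.21.
Real GDP 2018 (at 2004 prices) = 29.44·514 + 14.29·513 + 42.83·34 + 46.64·811 = 61744.19.
Deflator = Nominal/Real × 100 = 79529.21/61744.19 × 100 = 128.804.

128.80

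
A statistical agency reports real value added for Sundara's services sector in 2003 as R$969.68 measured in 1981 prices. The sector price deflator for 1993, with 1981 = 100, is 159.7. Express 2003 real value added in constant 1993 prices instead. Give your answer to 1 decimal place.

R$1,548.6

Real value added in 1993 prices = Real value added in 1981 prices × (P_1993/P_1981) = 969.68 × 1.597 = 1548.58.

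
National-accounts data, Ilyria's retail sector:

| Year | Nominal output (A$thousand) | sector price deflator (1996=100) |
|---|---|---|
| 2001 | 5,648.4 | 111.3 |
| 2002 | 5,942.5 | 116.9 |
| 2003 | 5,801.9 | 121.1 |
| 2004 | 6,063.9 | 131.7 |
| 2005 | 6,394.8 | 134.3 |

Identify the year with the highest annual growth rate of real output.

2005

2002: real = 5942.5/1.169 = 5083.40; growth vs 2001 (5074.93) = 0.17%.
2003: real = 5801.9/1.211 = 4791.00; growth vs 2002 (5083.40) = -5.75%.
2004: real = 6063.9/1.317 = 4604.33; growth vs 2003 (4791.00) = -3.90%.
2005: real = 6394.8/1.343 = 4761.58; growth vs 2004 (4604.33) = 3.42%.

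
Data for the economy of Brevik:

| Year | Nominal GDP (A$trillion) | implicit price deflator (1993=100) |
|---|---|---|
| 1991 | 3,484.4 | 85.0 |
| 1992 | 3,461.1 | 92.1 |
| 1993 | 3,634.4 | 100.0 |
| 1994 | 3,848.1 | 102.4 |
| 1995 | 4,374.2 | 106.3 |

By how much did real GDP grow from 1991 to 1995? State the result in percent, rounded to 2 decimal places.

Real GDP 1991 = 3484.4/0.850 = 4099.29.
Real GDP 1995 = 4374.2/1.063 = 4114.96.
Change = 4114.96/4099.29 − 1 = 0.0038.

0.38%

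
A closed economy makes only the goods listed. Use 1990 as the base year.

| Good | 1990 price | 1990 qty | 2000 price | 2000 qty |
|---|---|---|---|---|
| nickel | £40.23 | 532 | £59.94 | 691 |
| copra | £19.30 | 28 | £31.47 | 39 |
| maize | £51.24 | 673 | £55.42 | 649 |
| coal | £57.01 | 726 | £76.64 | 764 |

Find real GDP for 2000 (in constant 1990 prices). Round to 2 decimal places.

£105362.03

Real GDP 2000 = Σ (p_1990 × q_2000) = 40.23·691 + 19.30·39 + 51.24·649 + 57.01·764 = 105362.03.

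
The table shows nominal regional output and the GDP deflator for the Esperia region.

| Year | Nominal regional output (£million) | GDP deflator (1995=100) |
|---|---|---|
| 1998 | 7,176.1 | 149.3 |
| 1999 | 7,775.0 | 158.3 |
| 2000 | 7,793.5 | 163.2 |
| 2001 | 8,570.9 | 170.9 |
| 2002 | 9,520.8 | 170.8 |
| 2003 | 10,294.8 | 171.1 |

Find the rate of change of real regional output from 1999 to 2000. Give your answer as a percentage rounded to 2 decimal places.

Real regional output 1999 = 7775.0/1.583 = 4911.56.
Real regional output 2000 = 7793.5/1.632 = 4775.43.
Change = 4775.43/4911.56 − 1 = -0.0277.

-2.77%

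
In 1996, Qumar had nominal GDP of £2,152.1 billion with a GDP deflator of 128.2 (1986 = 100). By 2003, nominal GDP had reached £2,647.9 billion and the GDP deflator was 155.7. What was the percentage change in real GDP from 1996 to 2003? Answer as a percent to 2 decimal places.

1.31%

Real GDP 1996 = 2152.1 / 1.282 = 1678.71.
Real GDP 2003 = 2647.9 / 1.557 = 1700.64.
Real growth = 1700.64 / 1678.71 − 1 = 0.0131.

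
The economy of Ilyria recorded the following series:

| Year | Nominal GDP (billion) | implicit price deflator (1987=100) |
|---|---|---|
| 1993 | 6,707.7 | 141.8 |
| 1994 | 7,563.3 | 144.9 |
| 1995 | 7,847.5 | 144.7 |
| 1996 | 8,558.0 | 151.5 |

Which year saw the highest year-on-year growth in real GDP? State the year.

1994

1994: real = 7563.3/1.449 = 5219.67; growth vs 1993 (4730.39) = 10.34%.
1995: real = 7847.5/1.447 = 5423.29; growth vs 1994 (5219.67) = 3.90%.
1996: real = 8558.0/1.515 = 5648.84; growth vs 1995 (5423.29) = 4.16%.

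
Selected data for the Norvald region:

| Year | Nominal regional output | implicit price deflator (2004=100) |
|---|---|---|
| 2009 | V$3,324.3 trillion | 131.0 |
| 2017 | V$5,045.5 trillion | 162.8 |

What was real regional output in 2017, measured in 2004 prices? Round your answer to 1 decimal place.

V$3,099.2 trillion

Real regional output = Nominal / (implicit price deflator/100) = 5045.5 / 1.628 = 3099.20.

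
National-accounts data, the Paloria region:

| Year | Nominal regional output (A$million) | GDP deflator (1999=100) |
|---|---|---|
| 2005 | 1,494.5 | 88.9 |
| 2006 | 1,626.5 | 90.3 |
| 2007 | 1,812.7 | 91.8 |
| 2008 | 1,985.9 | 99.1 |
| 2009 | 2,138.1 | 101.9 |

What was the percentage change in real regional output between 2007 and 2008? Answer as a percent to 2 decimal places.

1.48%

Real regional output 2007 = 1812.7/0.918 = 1974.62.
Real regional output 2008 = 1985.9/0.991 = 2003.94.
Change = 2003.94/1974.62 − 1 = 0.0148.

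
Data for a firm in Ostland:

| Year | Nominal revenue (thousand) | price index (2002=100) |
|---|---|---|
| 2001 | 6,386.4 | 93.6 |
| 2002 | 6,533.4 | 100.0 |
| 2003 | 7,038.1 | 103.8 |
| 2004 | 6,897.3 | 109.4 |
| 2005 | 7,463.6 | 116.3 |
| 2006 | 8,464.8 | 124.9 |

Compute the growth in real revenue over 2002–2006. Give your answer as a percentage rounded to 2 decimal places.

Real revenue 2002 = 6533.4/1.000 = 6533.40.
Real revenue 2006 = 8464.8/1.249 = 6777.26.
Change = 6777.26/6533.40 − 1 = 0.0373.

3.73%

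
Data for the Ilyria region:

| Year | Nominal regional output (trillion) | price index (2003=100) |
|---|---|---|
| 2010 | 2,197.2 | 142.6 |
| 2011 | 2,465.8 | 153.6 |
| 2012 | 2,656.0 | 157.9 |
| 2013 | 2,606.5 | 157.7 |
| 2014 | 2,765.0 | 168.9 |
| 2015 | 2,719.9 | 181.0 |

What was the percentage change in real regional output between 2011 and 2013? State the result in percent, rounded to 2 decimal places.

2.96%

Real regional output 2011 = 2465.8/1.536 = 1605.34.
Real regional output 2013 = 2606.5/1.577 = 1652.82.
Change = 1652.82/1605.34 − 1 = 0.0296.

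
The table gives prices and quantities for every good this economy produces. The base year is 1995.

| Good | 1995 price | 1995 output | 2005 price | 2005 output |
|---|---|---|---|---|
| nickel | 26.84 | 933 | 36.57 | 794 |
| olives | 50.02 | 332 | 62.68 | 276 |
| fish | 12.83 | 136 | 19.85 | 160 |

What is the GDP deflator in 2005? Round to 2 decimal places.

133.21

Nominal GDP 2005 = 36.57·794 + 62.68·276 + 19.85·160 = 49512.26.
Real GDP 2005 (at 1995 prices) = 26.84·794 + 50.02·276 + 12.83·160 = 37169.28.
Deflator = Nominal/Real × 100 = 49512.26/37169.28 × 100 = 133.207.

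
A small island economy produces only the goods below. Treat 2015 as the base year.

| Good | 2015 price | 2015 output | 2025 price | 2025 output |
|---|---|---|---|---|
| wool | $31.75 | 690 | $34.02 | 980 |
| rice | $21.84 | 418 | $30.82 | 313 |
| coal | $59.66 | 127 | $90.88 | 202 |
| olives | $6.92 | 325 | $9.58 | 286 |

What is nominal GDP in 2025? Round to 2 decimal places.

$64083.90

Nominal GDP 2025 = Σ (p_2025 × q_2025) = 34.02·980 + 30.82·313 + 90.88·202 + 9.58·286 = 64083.90.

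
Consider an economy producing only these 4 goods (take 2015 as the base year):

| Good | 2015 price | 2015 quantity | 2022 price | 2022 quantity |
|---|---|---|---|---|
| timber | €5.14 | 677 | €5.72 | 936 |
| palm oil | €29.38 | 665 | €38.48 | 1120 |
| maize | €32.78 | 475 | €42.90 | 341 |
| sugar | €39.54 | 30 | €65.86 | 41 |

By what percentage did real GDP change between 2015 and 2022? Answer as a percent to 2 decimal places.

Real GDP 2015 = Nominal GDP 2015 = 5.14·677 + 29.38·665 + 32.78·475 + 39.54·30 = 39774.18.
Real GDP 2022 (at 2015 prices) = 5.14·936 + 29.38·1120 + 32.78·341 + 39.54·41 = 50515.76.
Real growth = 50515.76/39774.18 − 1 = 0.2701.

27.01%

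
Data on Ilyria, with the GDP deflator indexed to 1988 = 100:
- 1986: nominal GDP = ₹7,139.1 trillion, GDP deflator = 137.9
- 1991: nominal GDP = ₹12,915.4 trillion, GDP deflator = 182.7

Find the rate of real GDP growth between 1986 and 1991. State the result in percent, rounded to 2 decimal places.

36.55%

Deflate each year: 1986 → 7139.1/1.379 = 5177.01; 1991 → 12915.4/1.827 = 7069.18.
So real GDP changed by 7069.18/5177.01 − 1 = 0.3655, i.e. 36.55%.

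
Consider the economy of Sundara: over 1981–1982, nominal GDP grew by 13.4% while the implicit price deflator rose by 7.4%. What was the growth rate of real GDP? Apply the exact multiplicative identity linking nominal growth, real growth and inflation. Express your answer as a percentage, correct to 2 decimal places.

(1 + g_nom) = (1 + g_real)(1 + π), so g_real = 1.1340 / 1.0740 − 1 = 0.05587.

5.59%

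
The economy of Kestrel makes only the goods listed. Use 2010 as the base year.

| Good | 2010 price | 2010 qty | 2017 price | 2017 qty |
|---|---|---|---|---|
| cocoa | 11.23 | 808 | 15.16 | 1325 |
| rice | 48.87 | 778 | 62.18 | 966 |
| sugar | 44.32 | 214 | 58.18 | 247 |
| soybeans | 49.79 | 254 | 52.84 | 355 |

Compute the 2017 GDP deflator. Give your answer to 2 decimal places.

124.88

Nominal GDP 2017 = 15.16·1325 + 62.18·966 + 58.18·247 + 52.84·355 = 113281.54.
Real GDP 2017 (at 2010 prices) = 11.23·1325 + 48.87·966 + 44.32·247 + 49.79·355 = 90710.66.
Deflator = Nominal/Real × 100 = 113281.54/90710.66 × 100 = 124.882.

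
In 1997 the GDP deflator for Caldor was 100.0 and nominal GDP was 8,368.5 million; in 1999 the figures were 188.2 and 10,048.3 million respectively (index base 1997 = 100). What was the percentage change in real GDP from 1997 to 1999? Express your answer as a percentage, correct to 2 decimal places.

Deflate each year: 1997 → 8368.5/1.000 = 8368.50; 1999 → 10048.3/1.882 = 5339.16.
So real GDP changed by 5339.16/8368.50 − 1 = -0.3620, i.e. -36.20%.

-36.20%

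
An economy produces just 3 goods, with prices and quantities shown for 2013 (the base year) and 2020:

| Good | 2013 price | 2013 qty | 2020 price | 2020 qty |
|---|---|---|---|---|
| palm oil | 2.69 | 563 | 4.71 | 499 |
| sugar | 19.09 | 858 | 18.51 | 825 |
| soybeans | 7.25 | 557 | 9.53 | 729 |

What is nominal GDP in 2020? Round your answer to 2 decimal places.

24568.41

Nominal GDP 2020 = Σ (p_2020 × q_2020) = 4.71·499 + 18.51·825 + 9.53·729 = 24568.41.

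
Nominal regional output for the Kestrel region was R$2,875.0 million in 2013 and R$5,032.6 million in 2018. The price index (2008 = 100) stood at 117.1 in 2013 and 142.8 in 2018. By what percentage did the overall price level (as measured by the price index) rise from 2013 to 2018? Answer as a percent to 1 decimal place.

21.9%

Price-level change = 142.8 / 117.1 − 1 = 0.2195.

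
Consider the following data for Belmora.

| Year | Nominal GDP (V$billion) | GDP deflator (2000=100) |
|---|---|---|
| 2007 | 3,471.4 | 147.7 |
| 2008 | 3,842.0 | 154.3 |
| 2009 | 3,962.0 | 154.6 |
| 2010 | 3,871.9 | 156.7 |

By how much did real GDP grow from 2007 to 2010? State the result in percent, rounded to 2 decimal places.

Real GDP 2007 = 3471.4/1.477 = 2350.30.
Real GDP 2010 = 3871.9/1.567 = 2470.90.
Change = 2470.90/2350.30 − 1 = 0.0513.

5.13%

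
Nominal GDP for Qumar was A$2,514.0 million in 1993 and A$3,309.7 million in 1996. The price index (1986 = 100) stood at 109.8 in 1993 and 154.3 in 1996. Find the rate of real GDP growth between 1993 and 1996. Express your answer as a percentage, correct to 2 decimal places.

Real GDP 1993 = 2514.0 / 1.098 = 2289.62.
Real GDP 1996 = 3309.7 / 1.543 = 2144.98.
Real growth = 2144.98 / 2289.62 − 1 = -0.0632.

-6.32%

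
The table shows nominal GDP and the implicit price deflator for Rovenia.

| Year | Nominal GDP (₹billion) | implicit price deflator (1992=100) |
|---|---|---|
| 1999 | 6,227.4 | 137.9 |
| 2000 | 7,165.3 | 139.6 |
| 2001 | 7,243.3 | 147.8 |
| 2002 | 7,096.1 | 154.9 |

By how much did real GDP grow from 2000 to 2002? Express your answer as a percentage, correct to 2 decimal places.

-10.75%

Real GDP 2000 = 7165.3/1.396 = 5132.74.
Real GDP 2002 = 7096.1/1.549 = 4581.08.
Change = 4581.08/5132.74 − 1 = -0.1075.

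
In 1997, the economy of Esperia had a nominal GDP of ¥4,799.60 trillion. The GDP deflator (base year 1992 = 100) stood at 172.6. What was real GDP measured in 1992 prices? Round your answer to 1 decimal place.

Real GDP = Nominal / (GDP deflator/100) = 4799.60 / 1.726 = 2780.76.

¥2,780.8 trillion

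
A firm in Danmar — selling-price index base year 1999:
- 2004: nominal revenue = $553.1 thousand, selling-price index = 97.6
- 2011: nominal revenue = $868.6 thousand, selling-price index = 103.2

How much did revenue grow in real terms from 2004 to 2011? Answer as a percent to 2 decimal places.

Deflate each year: 2004 → 553.1/0.976 = 566.70; 2011 → 868.6/1.032 = 841.67.
So real revenue changed by 841.67/566.70 − 1 = 0.4852, i.e. 48.52%.

48.52%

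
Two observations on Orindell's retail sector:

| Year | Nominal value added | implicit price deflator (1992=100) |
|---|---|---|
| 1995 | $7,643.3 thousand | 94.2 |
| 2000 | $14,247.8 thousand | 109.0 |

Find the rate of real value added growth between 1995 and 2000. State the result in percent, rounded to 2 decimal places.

61.10%

Deflate each year: 1995 → 7643.3/0.942 = 8113.91; 2000 → 14247.8/1.090 = 13071.38.
So real value added changed by 13071.38/8113.91 − 1 = 0.6110, i.e. 61.10%.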